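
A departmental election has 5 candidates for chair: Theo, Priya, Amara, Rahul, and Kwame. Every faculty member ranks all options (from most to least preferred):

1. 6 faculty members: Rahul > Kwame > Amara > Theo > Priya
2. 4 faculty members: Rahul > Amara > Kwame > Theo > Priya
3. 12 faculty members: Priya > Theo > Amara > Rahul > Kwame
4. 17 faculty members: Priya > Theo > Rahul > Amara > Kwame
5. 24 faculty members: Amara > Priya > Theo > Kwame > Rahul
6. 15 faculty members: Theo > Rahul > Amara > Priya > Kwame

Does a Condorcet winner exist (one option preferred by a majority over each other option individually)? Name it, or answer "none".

Checking pairwise contests:
Priya beats Theo 53–25.
Amara beats Priya 49–29.
Theo beats Amara 44–34.
Theo beats Rahul 68–10.
Theo beats Kwame 68–10.
Every option loses at least one head-to-head, so there is no Condorcet winner.

none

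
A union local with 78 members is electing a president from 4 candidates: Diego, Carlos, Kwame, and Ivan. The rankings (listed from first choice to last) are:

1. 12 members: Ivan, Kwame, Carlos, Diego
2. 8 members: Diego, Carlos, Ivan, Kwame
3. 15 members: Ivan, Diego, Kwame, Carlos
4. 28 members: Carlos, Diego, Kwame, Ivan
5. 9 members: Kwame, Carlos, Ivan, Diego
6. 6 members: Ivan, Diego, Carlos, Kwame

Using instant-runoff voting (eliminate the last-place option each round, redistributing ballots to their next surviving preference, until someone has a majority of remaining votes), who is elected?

Round 1: Diego 8, Carlos 28, Kwame 9, Ivan 33. Eliminate Diego.
Round 2: Carlos 36, Kwame 9, Ivan 33. Eliminate Kwame.
Round 3: Carlos 45, Ivan 33. Carlos has a majority.

Carlos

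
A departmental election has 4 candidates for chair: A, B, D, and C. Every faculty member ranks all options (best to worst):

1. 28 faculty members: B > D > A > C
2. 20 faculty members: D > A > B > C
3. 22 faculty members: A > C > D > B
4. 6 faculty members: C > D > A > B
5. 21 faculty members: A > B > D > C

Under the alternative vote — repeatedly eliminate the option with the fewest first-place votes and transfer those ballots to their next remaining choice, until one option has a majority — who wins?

A

Round 1: A 43, B 28, D 20, C 6. Eliminate C.
Round 2: A 43, B 28, D 26. Eliminate D.
Round 3: A 69, B 28. A has a majority.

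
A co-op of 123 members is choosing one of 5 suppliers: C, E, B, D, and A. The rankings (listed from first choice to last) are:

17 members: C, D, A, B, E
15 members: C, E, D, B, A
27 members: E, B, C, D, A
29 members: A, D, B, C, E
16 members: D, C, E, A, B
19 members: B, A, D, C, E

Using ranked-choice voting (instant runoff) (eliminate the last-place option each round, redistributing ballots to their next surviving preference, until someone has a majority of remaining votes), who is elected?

Round 1: C 32, E 27, B 19, D 16, A 29. Eliminate D.
Round 2: C 48, E 27, B 19, A 29. Eliminate B.
Round 3: C 48, E 27, A 48. Eliminate E.
Round 4: C 75, A 48. C has a majority.

C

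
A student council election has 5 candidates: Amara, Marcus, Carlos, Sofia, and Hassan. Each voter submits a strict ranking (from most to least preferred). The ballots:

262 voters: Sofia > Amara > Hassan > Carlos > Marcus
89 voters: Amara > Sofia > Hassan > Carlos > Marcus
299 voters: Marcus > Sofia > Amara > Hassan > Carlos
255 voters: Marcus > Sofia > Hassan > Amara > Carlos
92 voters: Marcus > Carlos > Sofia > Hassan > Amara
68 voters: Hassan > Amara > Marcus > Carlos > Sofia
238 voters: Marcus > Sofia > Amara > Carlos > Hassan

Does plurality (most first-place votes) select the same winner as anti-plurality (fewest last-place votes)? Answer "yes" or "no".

no

Plurality — first-place votes: Amara 89, Marcus 884, Carlos 0, Sofia 262, Hassan 68. Winner: Marcus.
Anti-plurality — last-place votes: Amara 92, Marcus 351, Carlos 554, Sofia 68, Hassan 238. Winner: Sofia.
The two methods disagree.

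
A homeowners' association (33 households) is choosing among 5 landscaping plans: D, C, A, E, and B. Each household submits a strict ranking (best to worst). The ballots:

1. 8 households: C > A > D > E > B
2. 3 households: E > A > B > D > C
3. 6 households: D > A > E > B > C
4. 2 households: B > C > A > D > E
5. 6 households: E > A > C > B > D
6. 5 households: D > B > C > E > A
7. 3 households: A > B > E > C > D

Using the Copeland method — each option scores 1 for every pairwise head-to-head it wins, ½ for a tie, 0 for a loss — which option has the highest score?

A

D: beats E and B; loses to C and A → score 2.
C: beats D; loses to A, E, and B → score 1.
A: beats D, C, E, and B → score 4.
E: beats C and B; loses to D and A → score 2.
B: beats C; loses to D, A, and E → score 1.
A has the best pairwise record.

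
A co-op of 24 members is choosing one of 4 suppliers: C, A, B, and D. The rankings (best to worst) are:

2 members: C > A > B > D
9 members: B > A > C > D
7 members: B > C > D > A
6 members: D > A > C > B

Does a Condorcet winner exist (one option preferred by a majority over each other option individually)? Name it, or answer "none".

B vs C: 16–8 for B.
B vs A: 16–8 for B.
B vs D: 18–6 for B.
B beats every other option head-to-head.

B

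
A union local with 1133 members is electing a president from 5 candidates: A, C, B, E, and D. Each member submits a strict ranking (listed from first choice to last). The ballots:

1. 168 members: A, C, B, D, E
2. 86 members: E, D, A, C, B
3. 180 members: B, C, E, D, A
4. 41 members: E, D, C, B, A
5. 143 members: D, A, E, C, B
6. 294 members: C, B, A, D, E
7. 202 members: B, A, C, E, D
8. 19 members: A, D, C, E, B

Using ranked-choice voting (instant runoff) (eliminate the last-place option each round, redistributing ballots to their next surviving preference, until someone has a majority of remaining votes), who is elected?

C

Round 1: A 187, C 294, B 382, E 127, D 143. Eliminate E.
Round 2: A 187, C 294, B 382, D 270. Eliminate A.
Round 3: C 462, B 382, D 289. Eliminate D.
Round 4: C 751, B 382. C has a majority.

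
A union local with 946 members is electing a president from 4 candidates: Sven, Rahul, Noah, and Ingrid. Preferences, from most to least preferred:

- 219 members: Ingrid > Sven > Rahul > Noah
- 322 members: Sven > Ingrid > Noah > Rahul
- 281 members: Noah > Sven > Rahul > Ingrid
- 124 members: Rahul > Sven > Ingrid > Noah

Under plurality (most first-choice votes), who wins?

Sven

First-place votes: Sven 322, Rahul 124, Noah 281, Ingrid 219.
Sven has the most first-place votes.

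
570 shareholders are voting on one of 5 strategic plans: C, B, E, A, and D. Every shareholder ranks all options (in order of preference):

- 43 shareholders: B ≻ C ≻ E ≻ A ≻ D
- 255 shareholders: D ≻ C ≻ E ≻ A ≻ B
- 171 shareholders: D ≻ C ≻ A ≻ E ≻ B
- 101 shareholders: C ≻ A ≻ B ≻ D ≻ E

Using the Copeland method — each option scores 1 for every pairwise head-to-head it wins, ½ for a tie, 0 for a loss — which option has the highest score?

D

C: beats B, E, and A; loses to D → score 3.
B: loses to C, E, A, and D → score 0.
E: beats B and A; loses to C and D → score 2.
A: beats B; loses to C, E, and D → score 1.
D: beats C, B, E, and A → score 4.
D has the best pairwise record.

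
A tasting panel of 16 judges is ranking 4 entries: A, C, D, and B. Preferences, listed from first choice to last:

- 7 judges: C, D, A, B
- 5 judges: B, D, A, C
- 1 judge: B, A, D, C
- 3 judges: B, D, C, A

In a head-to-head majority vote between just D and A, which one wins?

Voters preferring D to A: 15; preferring A to D: 1.
D wins the head-to-head.

D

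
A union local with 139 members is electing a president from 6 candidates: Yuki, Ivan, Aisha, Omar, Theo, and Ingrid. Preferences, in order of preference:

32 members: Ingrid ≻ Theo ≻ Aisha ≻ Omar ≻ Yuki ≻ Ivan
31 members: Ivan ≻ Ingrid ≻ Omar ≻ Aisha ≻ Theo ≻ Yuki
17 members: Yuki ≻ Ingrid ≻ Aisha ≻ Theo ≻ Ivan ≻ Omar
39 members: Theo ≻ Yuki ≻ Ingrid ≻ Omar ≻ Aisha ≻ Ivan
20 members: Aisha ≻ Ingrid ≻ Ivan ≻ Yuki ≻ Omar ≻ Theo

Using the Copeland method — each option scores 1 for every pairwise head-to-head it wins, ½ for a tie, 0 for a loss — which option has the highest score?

Ingrid

Yuki: beats Ivan and Omar; loses to Aisha, Theo, and Ingrid → score 2.
Ivan: loses to Yuki, Aisha, Omar, Theo, and Ingrid → score 0.
Aisha: beats Yuki and Ivan; loses to Omar, Theo, and Ingrid → score 2.
Omar: beats Ivan and Aisha; loses to Yuki, Theo, and Ingrid → score 2.
Theo: beats Yuki, Ivan, Aisha, and Omar; loses to Ingrid → score 4.
Ingrid: beats Yuki, Ivan, Aisha, Omar, and Theo → score 5.
Ingrid has the best pairwise record.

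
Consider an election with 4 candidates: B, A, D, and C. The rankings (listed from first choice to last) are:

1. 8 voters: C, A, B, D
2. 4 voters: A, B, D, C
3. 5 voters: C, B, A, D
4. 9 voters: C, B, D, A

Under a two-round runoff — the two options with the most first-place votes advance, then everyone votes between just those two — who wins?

C

Round 1 first-place votes: B 0, A 4, D 0, C 22.
C and A advance.
Runoff: C is preferred to A by 22 voters; A by 4.
C wins the runoff.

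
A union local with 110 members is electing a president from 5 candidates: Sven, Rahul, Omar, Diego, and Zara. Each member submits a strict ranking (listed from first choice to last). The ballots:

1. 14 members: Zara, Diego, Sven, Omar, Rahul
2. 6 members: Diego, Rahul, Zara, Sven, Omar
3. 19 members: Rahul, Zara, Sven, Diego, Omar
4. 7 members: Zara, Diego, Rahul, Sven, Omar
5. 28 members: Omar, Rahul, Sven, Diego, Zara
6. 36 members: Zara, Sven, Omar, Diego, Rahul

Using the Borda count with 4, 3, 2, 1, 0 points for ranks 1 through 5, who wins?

Sven: 14·2 + 6·1 + 19·2 + 7·1 + 28·2 + 36·3 = 243
Rahul: 14·0 + 6·3 + 19·4 + 7·2 + 28·3 + 36·0 = 192
Omar: 14·1 + 6·0 + 19·0 + 7·0 + 28·4 + 36·2 = 198
Diego: 14·3 + 6·4 + 19·1 + 7·3 + 28·1 + 36·1 = 170
Zara: 14·4 + 6·2 + 19·3 + 7·4 + 28·0 + 36·4 = 297
Zara has the highest Borda score (297).

Zara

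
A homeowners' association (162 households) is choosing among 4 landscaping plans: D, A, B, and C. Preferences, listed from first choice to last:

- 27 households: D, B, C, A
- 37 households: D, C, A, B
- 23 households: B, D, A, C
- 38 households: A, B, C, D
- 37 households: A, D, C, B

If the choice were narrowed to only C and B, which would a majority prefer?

B

Voters preferring C to B: 74; preferring B to C: 88.
B wins the head-to-head.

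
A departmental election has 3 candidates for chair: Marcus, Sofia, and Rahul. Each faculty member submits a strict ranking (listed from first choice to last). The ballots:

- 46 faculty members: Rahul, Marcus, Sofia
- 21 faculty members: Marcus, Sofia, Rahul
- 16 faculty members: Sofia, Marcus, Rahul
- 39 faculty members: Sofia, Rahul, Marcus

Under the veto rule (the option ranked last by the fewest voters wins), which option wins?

Last-place votes: Marcus 39, Sofia 46, Rahul 37.
Rahul is ranked last by the fewest voters, so Rahul wins.

Rahul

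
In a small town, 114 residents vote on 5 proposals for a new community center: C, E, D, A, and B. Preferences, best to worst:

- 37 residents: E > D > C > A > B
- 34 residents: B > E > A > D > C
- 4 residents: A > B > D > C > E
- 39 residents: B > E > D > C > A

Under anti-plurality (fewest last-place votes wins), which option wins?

D

Last-place votes: C 34, E 4, D 0, A 39, B 37.
D is ranked last by the fewest voters, so D wins.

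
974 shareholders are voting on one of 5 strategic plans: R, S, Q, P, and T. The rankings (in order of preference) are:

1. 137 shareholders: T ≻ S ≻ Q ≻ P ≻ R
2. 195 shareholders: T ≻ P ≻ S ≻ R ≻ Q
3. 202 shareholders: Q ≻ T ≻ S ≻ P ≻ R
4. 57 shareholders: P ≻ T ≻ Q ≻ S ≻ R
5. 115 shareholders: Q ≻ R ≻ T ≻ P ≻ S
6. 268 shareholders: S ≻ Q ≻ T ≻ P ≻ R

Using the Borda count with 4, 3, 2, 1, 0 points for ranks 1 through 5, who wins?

R: 137·0 + 195·1 + 202·0 + 57·0 + 115·3 + 268·0 = 540
S: 137·3 + 195·2 + 202·2 + 57·1 + 115·0 + 268·4 = 2334
Q: 137·2 + 195·0 + 202·4 + 57·2 + 115·4 + 268·3 = 2460
P: 137·1 + 195·3 + 202·1 + 57·4 + 115·1 + 268·1 = 1535
T: 137·4 + 195·4 + 202·3 + 57·3 + 115·2 + 268·2 = 2871
T has the highest Borda score (2871).

T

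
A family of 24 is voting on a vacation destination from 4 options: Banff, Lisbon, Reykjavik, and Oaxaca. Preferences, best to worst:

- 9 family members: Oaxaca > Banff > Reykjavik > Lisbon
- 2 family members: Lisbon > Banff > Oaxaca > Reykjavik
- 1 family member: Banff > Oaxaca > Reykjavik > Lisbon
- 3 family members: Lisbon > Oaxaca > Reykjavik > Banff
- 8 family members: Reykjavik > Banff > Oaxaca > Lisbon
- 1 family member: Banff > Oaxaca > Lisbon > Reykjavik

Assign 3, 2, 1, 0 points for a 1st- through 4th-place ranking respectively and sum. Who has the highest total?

Oaxaca

Banff: 9·2 + 2·2 + 1·3 + 3·0 + 8·2 + 1·3 = 44
Lisbon: 9·0 + 2·3 + 1·0 + 3·3 + 8·0 + 1·1 = 16
Reykjavik: 9·1 + 2·0 + 1·1 + 3·1 + 8·3 + 1·0 = 37
Oaxaca: 9·3 + 2·1 + 1·2 + 3·2 + 8·1 + 1·2 = 47
Oaxaca has the highest Borda score (47).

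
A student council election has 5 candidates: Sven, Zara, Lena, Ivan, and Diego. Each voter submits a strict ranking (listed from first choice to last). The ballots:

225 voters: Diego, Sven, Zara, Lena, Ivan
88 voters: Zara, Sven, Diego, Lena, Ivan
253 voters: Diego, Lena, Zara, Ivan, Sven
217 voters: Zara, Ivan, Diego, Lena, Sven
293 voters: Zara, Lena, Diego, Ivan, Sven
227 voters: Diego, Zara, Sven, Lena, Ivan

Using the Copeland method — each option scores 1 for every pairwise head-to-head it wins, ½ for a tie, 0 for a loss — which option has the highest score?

Sven: loses to Zara, Lena, Ivan, and Diego → score 0.
Zara: beats Sven, Lena, and Ivan; loses to Diego → score 3.
Lena: beats Sven and Ivan; loses to Zara and Diego → score 2.
Ivan: beats Sven; loses to Zara, Lena, and Diego → score 1.
Diego: beats Sven, Zara, Lena, and Ivan → score 4.
Diego has the best pairwise record.

Diego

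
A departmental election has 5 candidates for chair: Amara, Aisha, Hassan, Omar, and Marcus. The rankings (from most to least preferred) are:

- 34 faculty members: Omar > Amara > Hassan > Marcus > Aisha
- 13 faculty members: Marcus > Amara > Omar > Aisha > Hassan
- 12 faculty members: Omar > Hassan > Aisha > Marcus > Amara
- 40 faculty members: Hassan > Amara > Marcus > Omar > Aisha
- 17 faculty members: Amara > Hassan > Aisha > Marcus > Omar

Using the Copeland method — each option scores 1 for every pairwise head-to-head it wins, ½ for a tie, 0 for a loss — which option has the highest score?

Amara: beats Aisha, Hassan, Omar, and Marcus → score 4.
Aisha: loses to Amara, Hassan, Omar, and Marcus → score 0.
Hassan: beats Aisha and Marcus; loses to Amara and Omar → score 2.
Omar: beats Aisha and Hassan; loses to Amara and Marcus → score 2.
Marcus: beats Aisha and Omar; loses to Amara and Hassan → score 2.
Amara has the best pairwise record.

Amara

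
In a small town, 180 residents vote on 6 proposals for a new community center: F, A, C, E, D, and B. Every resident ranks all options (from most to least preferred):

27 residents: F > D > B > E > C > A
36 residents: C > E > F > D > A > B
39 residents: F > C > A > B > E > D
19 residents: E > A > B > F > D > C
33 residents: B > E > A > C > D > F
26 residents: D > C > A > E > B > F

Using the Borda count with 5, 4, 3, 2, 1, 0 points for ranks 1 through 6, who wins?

F: 27·5 + 36·3 + 39·5 + 19·2 + 33·0 + 26·0 = 476
A: 27·0 + 36·1 + 39·3 + 19·4 + 33·3 + 26·3 = 406
C: 27·1 + 36·5 + 39·4 + 19·0 + 33·2 + 26·4 = 533
E: 27·2 + 36·4 + 39·1 + 19·5 + 33·4 + 26·2 = 516
D: 27·4 + 36·2 + 39·0 + 19·1 + 33·1 + 26·5 = 362
B: 27·3 + 36·0 + 39·2 + 19·3 + 33·5 + 26·1 = 407
C has the highest Borda score (533).

C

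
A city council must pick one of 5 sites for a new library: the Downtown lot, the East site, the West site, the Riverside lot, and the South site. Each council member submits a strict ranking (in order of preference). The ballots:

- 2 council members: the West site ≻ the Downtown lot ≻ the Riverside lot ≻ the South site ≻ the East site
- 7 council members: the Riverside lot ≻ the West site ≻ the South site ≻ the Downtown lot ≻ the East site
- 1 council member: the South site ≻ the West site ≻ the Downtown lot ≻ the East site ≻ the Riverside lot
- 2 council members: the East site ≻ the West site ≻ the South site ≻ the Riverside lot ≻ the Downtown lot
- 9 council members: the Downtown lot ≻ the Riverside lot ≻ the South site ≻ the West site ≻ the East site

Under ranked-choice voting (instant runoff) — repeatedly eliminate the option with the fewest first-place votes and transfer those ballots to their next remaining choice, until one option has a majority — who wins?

Round 1: the Downtown lot 9, the East site 2, the West site 2, the Riverside lot 7, the South site 1. Eliminate the South site.
Round 2: the Downtown lot 9, the East site 2, the West site 3, the Riverside lot 7. Eliminate the East site.
Round 3: the Downtown lot 9, the West site 5, the Riverside lot 7. Eliminate the West site.
Round 4: the Downtown lot 12, the Riverside lot 9. The Downtown lot has a majority.

the Downtown lot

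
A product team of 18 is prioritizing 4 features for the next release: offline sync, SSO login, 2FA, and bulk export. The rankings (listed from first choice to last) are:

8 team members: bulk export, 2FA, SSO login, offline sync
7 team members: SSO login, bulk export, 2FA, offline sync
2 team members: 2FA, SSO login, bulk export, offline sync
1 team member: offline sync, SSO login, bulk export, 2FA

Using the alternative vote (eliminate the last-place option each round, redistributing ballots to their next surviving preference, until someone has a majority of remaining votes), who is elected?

Round 1: offline sync 1, SSO login 7, 2FA 2, bulk export 8. Eliminate offline sync.
Round 2: SSO login 8, 2FA 2, bulk export 8. Eliminate 2FA.
Round 3: SSO login 10, bulk export 8. SSO login has a majority.

SSO login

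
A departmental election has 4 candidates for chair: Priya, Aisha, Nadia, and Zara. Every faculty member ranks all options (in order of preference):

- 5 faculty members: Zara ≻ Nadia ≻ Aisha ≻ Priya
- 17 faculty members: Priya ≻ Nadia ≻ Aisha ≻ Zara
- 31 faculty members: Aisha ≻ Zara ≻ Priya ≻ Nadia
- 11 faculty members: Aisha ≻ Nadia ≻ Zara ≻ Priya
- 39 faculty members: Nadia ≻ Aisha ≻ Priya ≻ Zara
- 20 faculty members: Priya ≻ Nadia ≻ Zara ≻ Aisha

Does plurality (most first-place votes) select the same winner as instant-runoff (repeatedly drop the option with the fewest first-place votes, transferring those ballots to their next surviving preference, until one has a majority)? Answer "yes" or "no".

Plurality — first-place votes: Priya 37, Aisha 42, Nadia 39, Zara 5. Winner: Aisha.
Instant-runoff — R1 Priya 37, Aisha 42, Nadia 39, Zara 5 (Zara out); R2 Priya 37, Aisha 42, Nadia 44 (Priya out); R3 Aisha 42, Nadia 81 (Nadia winner). Winner: Nadia.
The two methods disagree.

no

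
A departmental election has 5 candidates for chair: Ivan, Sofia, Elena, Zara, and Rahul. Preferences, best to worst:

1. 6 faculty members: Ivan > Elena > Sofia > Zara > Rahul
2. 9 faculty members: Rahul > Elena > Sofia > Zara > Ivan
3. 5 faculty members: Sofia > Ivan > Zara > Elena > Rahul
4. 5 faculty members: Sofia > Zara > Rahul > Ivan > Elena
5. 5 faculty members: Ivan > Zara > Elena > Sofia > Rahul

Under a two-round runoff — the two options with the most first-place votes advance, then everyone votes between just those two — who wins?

Sofia

Round 1 first-place votes: Ivan 11, Sofia 10, Elena 0, Zara 0, Rahul 9.
Ivan and Sofia advance.
Runoff: Ivan is preferred to Sofia by 11 voters; Sofia by 19.
Sofia wins the runoff.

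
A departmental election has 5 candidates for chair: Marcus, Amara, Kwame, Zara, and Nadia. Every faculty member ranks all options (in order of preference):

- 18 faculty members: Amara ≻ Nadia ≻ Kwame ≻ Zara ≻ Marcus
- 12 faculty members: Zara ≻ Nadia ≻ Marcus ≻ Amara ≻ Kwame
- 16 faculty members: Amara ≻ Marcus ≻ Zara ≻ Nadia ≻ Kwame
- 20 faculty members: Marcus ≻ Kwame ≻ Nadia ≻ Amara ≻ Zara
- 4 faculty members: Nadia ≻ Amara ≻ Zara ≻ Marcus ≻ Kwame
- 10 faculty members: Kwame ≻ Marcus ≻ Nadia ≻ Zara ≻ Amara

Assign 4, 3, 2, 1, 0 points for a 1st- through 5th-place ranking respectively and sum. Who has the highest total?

Marcus: 18·0 + 12·2 + 16·3 + 20·4 + 4·1 + 10·3 = 186
Amara: 18·4 + 12·1 + 16·4 + 20·1 + 4·3 + 10·0 = 180
Kwame: 18·2 + 12·0 + 16·0 + 20·3 + 4·0 + 10·4 = 136
Zara: 18·1 + 12·4 + 16·2 + 20·0 + 4·2 + 10·1 = 116
Nadia: 18·3 + 12·3 + 16·1 + 20·2 + 4·4 + 10·2 = 182
Marcus has the highest Borda score (186).

Marcus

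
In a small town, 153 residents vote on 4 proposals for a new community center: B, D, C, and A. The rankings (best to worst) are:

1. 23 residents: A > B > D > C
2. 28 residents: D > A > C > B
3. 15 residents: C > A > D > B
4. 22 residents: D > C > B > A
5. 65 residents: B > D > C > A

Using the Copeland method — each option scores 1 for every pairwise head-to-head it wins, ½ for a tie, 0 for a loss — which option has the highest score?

B

B: beats D, C, and A → score 3.
D: beats C and A; loses to B → score 2.
C: beats A; loses to B and D → score 1.
A: loses to B, D, and C → score 0.
B has the best pairwise record.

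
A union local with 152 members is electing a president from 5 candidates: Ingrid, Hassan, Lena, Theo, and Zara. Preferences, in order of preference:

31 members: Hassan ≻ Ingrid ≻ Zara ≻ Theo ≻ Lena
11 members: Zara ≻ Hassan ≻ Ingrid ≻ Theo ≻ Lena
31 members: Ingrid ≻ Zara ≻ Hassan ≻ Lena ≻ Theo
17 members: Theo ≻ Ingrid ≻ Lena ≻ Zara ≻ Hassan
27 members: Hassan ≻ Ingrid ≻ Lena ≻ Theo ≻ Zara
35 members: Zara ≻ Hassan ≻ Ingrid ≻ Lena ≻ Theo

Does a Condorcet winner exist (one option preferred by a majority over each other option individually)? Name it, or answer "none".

none

Checking pairwise contests:
Hassan beats Ingrid 104–48.
Zara beats Hassan 94–58.
Ingrid beats Lena 152–0.
Ingrid beats Theo 135–17.
Ingrid beats Zara 106–46.
Every option loses at least one head-to-head, so there is no Condorcet winner.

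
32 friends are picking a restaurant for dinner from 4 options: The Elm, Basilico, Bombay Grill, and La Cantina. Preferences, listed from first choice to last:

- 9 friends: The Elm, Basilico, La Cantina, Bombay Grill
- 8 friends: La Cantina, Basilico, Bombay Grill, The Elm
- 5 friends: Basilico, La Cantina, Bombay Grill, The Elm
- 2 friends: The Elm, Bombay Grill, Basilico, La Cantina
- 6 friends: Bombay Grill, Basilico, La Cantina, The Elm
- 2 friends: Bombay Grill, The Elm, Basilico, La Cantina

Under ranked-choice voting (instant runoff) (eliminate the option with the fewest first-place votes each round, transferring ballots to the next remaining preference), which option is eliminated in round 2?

Round 1: The Elm 11, Basilico 5, Bombay Grill 8, La Cantina 8. Eliminate Basilico.
Round 2: The Elm 11, Bombay Grill 8, La Cantina 13. Eliminate Bombay Grill.

Bombay Grill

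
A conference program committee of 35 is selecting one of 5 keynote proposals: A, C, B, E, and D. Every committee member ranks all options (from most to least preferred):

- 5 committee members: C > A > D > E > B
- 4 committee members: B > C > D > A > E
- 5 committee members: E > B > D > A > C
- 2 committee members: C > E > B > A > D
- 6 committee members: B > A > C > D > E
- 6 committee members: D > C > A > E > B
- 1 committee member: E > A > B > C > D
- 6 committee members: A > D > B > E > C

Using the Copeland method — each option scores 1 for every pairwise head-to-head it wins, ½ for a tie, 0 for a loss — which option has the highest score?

A

A: beats C, B, E, and D → score 4.
C: beats E and D; loses to A and B → score 2.
B: beats C and D; loses to A and E → score 2.
E: beats B; loses to A, C, and D → score 1.
D: beats E; loses to A, C, and B → score 1.
A has the best pairwise record.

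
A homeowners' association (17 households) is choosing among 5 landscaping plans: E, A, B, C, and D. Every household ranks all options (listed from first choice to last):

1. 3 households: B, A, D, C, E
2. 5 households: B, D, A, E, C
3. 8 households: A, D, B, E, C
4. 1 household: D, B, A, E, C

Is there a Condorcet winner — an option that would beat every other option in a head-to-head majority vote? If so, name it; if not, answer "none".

none

Checking pairwise contests:
A beats E 17–0.
B beats A 9–8.
D beats B 9–8.
E beats C 14–3.
A beats D 11–6.
Every option loses at least one head-to-head, so there is no Condorcet winner.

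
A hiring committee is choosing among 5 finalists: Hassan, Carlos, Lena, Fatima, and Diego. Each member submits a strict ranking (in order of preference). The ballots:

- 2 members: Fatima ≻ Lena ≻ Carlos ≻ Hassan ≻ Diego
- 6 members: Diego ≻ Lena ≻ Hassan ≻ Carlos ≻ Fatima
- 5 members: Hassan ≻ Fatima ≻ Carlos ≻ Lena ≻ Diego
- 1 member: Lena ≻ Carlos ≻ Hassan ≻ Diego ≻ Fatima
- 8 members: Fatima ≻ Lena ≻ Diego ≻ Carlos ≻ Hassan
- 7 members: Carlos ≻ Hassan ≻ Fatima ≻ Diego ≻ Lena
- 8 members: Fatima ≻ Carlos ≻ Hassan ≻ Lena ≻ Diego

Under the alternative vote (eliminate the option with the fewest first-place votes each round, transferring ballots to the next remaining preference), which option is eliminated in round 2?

Round 1: Hassan 5, Carlos 7, Lena 1, Fatima 18, Diego 6. Eliminate Lena.
Round 2: Hassan 5, Carlos 8, Fatima 18, Diego 6. Eliminate Hassan.

Hassan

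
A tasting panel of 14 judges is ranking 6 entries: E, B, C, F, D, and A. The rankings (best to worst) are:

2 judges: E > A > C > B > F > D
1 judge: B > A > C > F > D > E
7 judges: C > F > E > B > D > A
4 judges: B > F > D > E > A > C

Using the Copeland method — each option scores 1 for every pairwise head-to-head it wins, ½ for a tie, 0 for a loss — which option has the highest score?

E: beats B, D, and A; loses to C and F → score 3.
B: beats D and A; ties F; loses to E and C → score 2.5.
C: beats E, B, F, and D; ties A → score 4.5.
F: beats E, D, and A; ties B; loses to C → score 3.5.
D: beats A; loses to E, B, C, and F → score 1.
A: ties C; loses to E, B, F, and D → score 0.5.
C has the best pairwise record.

C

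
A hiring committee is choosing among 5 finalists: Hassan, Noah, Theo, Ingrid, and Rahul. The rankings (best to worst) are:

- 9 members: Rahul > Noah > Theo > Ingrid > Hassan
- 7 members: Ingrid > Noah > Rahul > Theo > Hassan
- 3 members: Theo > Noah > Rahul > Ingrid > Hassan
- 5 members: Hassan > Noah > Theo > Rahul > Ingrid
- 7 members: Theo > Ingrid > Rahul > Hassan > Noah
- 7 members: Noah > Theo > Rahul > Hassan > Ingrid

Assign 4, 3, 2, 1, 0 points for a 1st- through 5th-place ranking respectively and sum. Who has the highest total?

Hassan: 9·0 + 7·0 + 3·0 + 5·4 + 7·1 + 7·1 = 34
Noah: 9·3 + 7·3 + 3·3 + 5·3 + 7·0 + 7·4 = 100
Theo: 9·2 + 7·1 + 3·4 + 5·2 + 7·4 + 7·3 = 96
Ingrid: 9·1 + 7·4 + 3·1 + 5·0 + 7·3 + 7·0 = 61
Rahul: 9·4 + 7·2 + 3·2 + 5·1 + 7·2 + 7·2 = 89
Noah has the highest Borda score (100).

Noah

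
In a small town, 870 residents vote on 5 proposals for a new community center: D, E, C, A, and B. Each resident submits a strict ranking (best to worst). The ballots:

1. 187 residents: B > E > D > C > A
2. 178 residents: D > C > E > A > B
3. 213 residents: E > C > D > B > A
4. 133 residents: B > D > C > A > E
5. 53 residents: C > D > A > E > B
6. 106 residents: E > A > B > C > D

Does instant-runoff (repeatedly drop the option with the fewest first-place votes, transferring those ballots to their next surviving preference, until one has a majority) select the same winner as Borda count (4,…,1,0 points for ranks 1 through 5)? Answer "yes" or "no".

yes

Instant-runoff — R1 D 178, E 319, C 53, A 0, B 320 (A out); R2 D 178, E 319, C 53, B 320 (C out); R3 D 231, E 319, B 320 (D out); R4 E 550, B 320 (E winner). Winner: E.
Borda — scores: D 2070, E 2246, C 1944, A 735, B 1705. Winner: E.
The two methods agree.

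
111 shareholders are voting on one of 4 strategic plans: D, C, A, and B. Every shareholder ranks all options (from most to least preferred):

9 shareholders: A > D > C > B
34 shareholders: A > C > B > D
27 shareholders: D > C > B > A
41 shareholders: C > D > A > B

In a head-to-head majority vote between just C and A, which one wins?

C

Voters preferring C to A: 68; preferring A to C: 43.
C wins the head-to-head.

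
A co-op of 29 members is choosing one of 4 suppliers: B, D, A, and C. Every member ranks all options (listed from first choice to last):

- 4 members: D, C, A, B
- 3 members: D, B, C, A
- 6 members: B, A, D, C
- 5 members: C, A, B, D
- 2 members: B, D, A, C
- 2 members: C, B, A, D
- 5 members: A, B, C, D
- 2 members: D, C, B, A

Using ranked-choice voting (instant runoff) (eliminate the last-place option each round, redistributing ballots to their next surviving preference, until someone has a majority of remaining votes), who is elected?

B

Round 1: B 8, D 9, A 5, C 7. Eliminate A.
Round 2: B 13, D 9, C 7. Eliminate C.
Round 3: B 20, D 9. B has a majority.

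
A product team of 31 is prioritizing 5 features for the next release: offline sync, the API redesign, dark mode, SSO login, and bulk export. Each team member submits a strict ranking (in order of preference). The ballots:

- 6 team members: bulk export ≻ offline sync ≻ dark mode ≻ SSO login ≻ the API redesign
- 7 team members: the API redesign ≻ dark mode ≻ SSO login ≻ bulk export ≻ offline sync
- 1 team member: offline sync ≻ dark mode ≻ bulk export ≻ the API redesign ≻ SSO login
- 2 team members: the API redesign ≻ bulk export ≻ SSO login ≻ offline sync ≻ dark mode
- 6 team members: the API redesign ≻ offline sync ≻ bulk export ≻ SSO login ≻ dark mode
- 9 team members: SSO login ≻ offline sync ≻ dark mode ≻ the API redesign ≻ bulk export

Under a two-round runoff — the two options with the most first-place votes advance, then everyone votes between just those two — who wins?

the API redesign

Round 1 first-place votes: offline sync 1, the API redesign 15, dark mode 0, SSO login 9, bulk export 6.
the API redesign and SSO login advance.
Runoff: the API redesign is preferred to SSO login by 16 voters; SSO login by 15.
the API redesign wins the runoff.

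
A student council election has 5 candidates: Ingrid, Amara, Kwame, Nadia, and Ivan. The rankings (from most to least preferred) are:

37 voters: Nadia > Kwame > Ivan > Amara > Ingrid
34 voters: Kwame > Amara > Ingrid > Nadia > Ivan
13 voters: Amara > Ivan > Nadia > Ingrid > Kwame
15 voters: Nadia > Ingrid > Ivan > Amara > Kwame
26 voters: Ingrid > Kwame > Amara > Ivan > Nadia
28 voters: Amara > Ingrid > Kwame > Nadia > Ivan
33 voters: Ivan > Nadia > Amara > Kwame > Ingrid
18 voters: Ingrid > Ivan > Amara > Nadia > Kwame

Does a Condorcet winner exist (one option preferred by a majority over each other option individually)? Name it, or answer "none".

none

Checking pairwise contests:
Amara beats Ingrid 145–59.
Ivan beats Amara 103–101.
Amara beats Kwame 107–97.
Ingrid beats Nadia 106–98.
Ingrid beats Ivan 121–83.
Every option loses at least one head-to-head, so there is no Condorcet winner.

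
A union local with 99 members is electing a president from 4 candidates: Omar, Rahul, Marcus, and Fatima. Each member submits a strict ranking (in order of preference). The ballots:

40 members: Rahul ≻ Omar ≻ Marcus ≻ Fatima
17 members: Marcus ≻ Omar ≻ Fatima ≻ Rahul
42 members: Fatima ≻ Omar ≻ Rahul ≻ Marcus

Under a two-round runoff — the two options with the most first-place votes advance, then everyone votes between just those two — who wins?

Round 1 first-place votes: Omar 0, Rahul 40, Marcus 17, Fatima 42.
Fatima and Rahul advance.
Runoff: Fatima is preferred to Rahul by 59 voters; Rahul by 40.
Fatima wins the runoff.

Fatima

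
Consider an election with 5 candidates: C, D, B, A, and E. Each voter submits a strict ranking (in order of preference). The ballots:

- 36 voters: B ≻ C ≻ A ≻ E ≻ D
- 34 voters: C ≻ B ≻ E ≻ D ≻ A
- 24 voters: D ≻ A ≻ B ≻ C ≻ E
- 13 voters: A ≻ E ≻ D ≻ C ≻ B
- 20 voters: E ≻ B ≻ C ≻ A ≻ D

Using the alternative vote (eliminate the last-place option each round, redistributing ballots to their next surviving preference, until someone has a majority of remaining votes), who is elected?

Round 1: C 34, D 24, B 36, A 13, E 20. Eliminate A.
Round 2: C 34, D 24, B 36, E 33. Eliminate D.
Round 3: C 34, B 60, E 33. Eliminate E.
Round 4: C 47, B 80. B has a majority.

B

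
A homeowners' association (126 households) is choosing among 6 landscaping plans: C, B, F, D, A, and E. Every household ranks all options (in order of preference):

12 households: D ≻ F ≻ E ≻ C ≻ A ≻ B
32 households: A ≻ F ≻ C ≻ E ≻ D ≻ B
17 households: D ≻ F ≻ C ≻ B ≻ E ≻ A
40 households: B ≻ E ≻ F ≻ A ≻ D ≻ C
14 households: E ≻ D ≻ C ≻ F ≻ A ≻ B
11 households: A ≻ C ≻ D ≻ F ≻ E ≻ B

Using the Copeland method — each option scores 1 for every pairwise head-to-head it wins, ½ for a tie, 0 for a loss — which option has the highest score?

F

C: beats B; loses to F, D, A, and E → score 1.
B: loses to C, F, D, A, and E → score 0.
F: beats C, B, D, A, and E → score 5.
D: beats C and B; loses to F, A, and E → score 2.
A: beats C, B, and D; loses to F and E → score 3.
E: beats C, B, D, and A; loses to F → score 4.
F has the best pairwise record.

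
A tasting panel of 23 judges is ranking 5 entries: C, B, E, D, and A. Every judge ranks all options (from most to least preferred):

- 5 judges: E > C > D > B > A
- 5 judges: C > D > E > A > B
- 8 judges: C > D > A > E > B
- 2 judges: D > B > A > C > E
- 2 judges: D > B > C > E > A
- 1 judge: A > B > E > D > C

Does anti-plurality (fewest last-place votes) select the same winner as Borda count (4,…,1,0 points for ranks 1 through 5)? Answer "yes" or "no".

no

Anti-plurality — last-place votes: C 1, B 13, E 2, D 0, A 7. Winner: D.
Borda — scores: C 73, B 20, E 42, D 66, A 29. Winner: C.
The two methods disagree.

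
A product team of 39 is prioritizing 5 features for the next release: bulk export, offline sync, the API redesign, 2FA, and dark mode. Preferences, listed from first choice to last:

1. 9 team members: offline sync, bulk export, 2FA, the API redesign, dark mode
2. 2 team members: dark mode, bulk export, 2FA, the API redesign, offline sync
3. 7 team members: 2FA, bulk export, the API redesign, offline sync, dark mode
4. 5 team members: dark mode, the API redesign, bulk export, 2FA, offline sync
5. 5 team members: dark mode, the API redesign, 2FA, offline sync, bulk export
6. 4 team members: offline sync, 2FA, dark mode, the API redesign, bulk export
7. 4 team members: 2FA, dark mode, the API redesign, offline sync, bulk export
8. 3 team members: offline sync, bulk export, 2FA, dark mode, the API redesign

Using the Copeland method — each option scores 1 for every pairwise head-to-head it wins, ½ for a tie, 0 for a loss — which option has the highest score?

bulk export: beats the API redesign; loses to offline sync, 2FA, and dark mode → score 1.
offline sync: beats bulk export and dark mode; loses to the API redesign and 2FA → score 2.
the API redesign: beats offline sync; loses to bulk export, 2FA, and dark mode → score 1.
2FA: beats bulk export, offline sync, the API redesign, and dark mode → score 4.
dark mode: beats bulk export and the API redesign; loses to offline sync and 2FA → score 2.
2FA has the best pairwise record.

2FA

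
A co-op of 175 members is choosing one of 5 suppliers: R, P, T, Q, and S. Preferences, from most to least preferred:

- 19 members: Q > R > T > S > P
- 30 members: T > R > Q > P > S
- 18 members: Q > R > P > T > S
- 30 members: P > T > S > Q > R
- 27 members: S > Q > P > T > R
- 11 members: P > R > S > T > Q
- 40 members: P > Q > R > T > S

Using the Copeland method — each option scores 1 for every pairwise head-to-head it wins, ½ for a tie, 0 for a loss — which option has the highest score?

Q

R: beats T and S; loses to P and Q → score 2.
P: beats R, T, and S; loses to Q → score 3.
T: beats S; loses to R, P, and Q → score 1.
Q: beats R, P, T, and S → score 4.
S: loses to R, P, T, and Q → score 0.
Q has the best pairwise record.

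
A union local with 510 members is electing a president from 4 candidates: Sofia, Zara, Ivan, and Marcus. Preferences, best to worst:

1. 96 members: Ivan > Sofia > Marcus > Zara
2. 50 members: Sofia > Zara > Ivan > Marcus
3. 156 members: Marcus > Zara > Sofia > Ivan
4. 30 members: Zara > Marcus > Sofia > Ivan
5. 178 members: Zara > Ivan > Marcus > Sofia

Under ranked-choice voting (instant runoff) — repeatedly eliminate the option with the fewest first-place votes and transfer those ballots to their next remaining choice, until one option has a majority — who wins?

Round 1: Sofia 50, Zara 208, Ivan 96, Marcus 156. Eliminate Sofia.
Round 2: Zara 258, Ivan 96, Marcus 156. Zara has a majority.

Zara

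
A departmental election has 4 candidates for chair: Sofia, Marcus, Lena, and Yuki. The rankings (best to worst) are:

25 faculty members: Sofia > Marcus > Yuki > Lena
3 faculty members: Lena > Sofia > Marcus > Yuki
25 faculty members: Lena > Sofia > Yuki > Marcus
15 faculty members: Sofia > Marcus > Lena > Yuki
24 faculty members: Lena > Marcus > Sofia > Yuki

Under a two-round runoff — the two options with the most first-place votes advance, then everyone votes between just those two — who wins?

Round 1 first-place votes: Sofia 40, Marcus 0, Lena 52, Yuki 0.
Lena and Sofia advance.
Runoff: Lena is preferred to Sofia by 52 voters; Sofia by 40.
Lena wins the runoff.

Lena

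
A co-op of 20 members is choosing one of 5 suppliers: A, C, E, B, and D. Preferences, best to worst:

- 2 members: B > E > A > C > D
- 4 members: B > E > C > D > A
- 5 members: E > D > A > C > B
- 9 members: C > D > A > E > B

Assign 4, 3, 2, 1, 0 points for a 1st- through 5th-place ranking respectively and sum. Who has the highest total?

A: 2·2 + 4·0 + 5·2 + 9·2 = 32
C: 2·1 + 4·2 + 5·1 + 9·4 = 51
E: 2·3 + 4·3 + 5·4 + 9·1 = 47
B: 2·4 + 4·4 + 5·0 + 9·0 = 24
D: 2·0 + 4·1 + 5·3 + 9·3 = 46
C has the highest Borda score (51).

C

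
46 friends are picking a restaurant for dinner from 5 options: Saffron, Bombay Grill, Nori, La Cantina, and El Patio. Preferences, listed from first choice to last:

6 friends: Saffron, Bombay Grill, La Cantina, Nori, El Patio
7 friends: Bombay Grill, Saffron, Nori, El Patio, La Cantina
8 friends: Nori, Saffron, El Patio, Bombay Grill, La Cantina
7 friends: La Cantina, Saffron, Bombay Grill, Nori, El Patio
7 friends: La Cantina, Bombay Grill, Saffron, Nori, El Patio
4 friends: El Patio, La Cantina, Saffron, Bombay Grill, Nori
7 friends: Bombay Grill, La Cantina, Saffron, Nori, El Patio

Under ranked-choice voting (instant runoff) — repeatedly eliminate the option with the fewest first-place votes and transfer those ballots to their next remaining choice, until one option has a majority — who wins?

Round 1: Saffron 6, Bombay Grill 14, Nori 8, La Cantina 14, El Patio 4. Eliminate El Patio.
Round 2: Saffron 6, Bombay Grill 14, Nori 8, La Cantina 18. Eliminate Saffron.
Round 3: Bombay Grill 20, Nori 8, La Cantina 18. Eliminate Nori.
Round 4: Bombay Grill 28, La Cantina 18. Bombay Grill has a majority.

Bombay Grill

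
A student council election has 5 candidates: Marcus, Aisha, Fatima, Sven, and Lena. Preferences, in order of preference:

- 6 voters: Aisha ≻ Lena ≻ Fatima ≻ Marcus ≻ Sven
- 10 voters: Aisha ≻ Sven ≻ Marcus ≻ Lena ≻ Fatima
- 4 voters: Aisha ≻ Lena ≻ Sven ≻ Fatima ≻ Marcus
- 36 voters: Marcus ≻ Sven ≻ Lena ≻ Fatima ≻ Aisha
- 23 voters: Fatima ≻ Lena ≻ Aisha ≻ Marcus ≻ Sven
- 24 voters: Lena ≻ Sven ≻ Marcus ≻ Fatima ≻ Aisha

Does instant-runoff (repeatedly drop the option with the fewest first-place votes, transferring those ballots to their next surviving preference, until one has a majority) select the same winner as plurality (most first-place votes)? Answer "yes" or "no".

Instant-runoff — R1 Marcus 36, Aisha 20, Fatima 23, Sven 0, Lena 24 (Sven out); R2 Marcus 36, Aisha 20, Fatima 23, Lena 24 (Aisha out); R3 Marcus 46, Fatima 23, Lena 34 (Fatima out); R4 Marcus 46, Lena 57 (Lena winner). Winner: Lena.
Plurality — first-place votes: Marcus 36, Aisha 20, Fatima 23, Sven 0, Lena 24. Winner: Marcus.
The two methods disagree.

no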